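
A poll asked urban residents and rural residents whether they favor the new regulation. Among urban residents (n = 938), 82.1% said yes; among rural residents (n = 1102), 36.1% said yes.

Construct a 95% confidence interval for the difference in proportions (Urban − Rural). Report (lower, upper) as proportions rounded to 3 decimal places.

(0.423, 0.497)

Each SE is √(p̂(1−p̂)/n): √(0.8210·0.1790/938) = 0.01252 and √(0.3610·0.6390/1102) = 0.01447.
SE(p̂₁ − p̂₂) = √(SE₁² + SE₂²) = √(0.0001567504 + 0.0002093809) = 0.01913, since the two samples are independent.
At 95% confidence z* = 1.960; margin = 1.960 × 0.01913 = 0.03749.
The difference is 0.8210 − 0.3610 = 0.4600, so the interval is 0.4600 ± 0.03749 = (0.423, 0.497).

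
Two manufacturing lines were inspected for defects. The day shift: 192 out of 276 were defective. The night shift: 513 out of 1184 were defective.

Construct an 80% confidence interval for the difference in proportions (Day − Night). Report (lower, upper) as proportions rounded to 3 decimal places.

(0.222, 0.302)

p̂₁ = 192/276 = 0.6957 and p̂₂ = 513/1184 = 0.4333.
SE₁ = √(p̂₁(1−p̂₁)/n₁) = √(0.6957·0.3043/276) = 0.02770; SE₂ = √(0.4333·0.5667/1184) = 0.01440.
Independent samples: SE of the difference = √(SE₁² + SE₂²) = √(0.00076729 + 0.00020736) = 0.03122.
z* for 80% confidence is 1.282, so the margin of error is 1.282 × 0.03122 = 0.04002.
Point estimate p̂₁ − p̂₂ = 0.6957 − 0.4333 = 0.2624.
0.2624 ± 0.04002 → (0.222, 0.302).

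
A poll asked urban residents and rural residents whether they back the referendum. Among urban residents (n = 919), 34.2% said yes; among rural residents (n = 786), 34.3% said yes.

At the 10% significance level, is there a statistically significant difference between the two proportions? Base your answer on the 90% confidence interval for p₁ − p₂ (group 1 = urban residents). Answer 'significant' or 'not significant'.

SE₁ = √(p̂₁(1−p̂₁)/n₁) = √(0.3420·0.6580/919) = 0.01565; SE₂ = √(0.3430·0.6570/786) = 0.01693.
Independent samples: SE of the difference = √(SE₁² + SE₂²) = √(0.0002449225 + 0.0002866249) = 0.02306.
z* for 90% confidence is 1.645, so the margin of error is 1.645 × 0.02306 = 0.03793.
Point estimate p̂₁ − p̂₂ = 0.3420 − 0.3430 = -0.0010.
-0.0010 ± 0.03793 → (-0.03893, 0.03693).
The interval (-0.03893, 0.03693) contains 0, so the difference is not significant.

not significant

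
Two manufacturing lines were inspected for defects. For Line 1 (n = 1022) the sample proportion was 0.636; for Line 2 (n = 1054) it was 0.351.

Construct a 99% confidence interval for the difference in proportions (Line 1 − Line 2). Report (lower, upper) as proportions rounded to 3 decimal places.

(0.231, 0.339)

The two standard errors are √(0.6360×0.3640/1022) = 0.01505 and √(0.3510×0.6490/1054) = 0.01470.
Because the samples are independent, SE_diff = √(0.01505² + 0.01470²) = 0.02104.
Using z* = 2.576 for 99%, ME = 2.576 × 0.02104 = 0.05420.
p̂₁ − p̂₂ = 0.2850; interval 0.2850 ± 0.05420 gives (0.231, 0.339).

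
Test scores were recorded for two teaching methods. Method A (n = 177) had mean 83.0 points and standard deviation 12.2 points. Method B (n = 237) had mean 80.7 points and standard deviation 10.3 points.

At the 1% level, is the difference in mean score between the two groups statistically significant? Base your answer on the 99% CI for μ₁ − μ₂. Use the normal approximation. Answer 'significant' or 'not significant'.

SE₁ = s₁/√n₁ = 12.2/√177 = 0.9170; SE₂ = 10.3/√237 = 0.6691.
Independent samples, unequal variances: SE_diff = √(SE₁² + SE₂²) = √(0.840889 + 0.44769481) = 1.1352.
z* = 2.576, so margin of error = 2.576 × 1.1352 = 2.9243.
Difference in means = 83.0 − 80.7 = 2.3000.
2.3000 ± 2.9243 → (-0.6243, 5.2243).
The interval (-0.6243, 5.2243) contains 0, so the difference is not significant.

not significant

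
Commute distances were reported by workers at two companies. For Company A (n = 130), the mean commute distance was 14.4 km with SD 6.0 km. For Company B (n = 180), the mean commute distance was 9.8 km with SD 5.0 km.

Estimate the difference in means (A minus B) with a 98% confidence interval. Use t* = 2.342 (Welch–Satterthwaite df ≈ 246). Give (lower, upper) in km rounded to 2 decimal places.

Per-group SEs: s₁/√n₁ = 6.0/√130 = 0.5262, s₂/√n₂ = 5.0/√180 = 0.3727.
Unpooled SE of the difference: √(0.27688644 + 0.13890529) = 0.6448.
Margin of error = t* · SE = 2.342 × 0.6448 = 1.5101.
x̄₁ − x̄₂ = 14.4 − 9.8 = 4.6000.
CI: 4.6000 ± 1.5101 = (3.09, 6.11).

(3.09, 6.11)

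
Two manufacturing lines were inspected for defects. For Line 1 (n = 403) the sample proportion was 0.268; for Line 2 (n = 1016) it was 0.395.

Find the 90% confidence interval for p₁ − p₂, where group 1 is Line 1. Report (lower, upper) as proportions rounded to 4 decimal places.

(-0.1712, -0.0828)

Each SE is √(p̂(1−p̂)/n): √(0.2680·0.7320/403) = 0.02206 and √(0.3950·0.6050/1016) = 0.01534.
SE(p̂₁ − p̂₂) = √(SE₁² + SE₂²) = √(0.0004866436 + 0.0002353156) = 0.02687, since the two samples are independent.
At 90% confidence z* = 1.645; margin = 1.645 × 0.02687 = 0.04420.
The difference is 0.2680 − 0.3950 = -0.1270, so the interval is -0.1270 ± 0.04420 = (-0.1712, -0.0828).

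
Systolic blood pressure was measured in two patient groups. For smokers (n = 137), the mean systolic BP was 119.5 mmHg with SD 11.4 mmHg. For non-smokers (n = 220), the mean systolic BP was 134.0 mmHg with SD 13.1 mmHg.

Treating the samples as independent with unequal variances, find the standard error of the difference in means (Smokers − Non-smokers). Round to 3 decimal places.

1.315

SE₁ = s₁/√n₁ = 11.4/√137 = 0.9740; SE₂ = 13.1/√220 = 0.8832.
Independent samples, unequal variances: SE_diff = √(SE₁² + SE₂²) = √(0.948676 + 0.78004224) = 1.3148.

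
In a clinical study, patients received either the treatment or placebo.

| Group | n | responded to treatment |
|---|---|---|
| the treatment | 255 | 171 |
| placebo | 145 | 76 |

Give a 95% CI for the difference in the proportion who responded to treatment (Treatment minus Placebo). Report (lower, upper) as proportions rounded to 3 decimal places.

(0.047, 0.246)

Sample proportions: 171/255 = 0.6706, 76/145 = 0.5241.
Each SE is √(p̂(1−p̂)/n): √(0.6706·0.3294/255) = 0.02943 and √(0.5241·0.4759/145) = 0.04147.
SE(p̂₁ − p̂₂) = √(SE₁² + SE₂²) = √(0.0008661249 + 0.0017197609) = 0.05085, since the two samples are independent.
At 95% confidence z* = 1.960; margin = 1.960 × 0.05085 = 0.09967.
The difference is 0.6706 − 0.5241 = 0.1465, so the interval is 0.1465 ± 0.09967 = (0.047, 0.246).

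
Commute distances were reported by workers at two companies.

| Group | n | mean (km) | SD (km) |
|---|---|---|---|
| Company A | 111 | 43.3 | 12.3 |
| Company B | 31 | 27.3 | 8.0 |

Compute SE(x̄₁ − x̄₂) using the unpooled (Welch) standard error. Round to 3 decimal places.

Standard errors of each mean: 12.3/√111 = 1.1675 and 8.0/√31 = 1.4368.
SE(x̄₁ − x̄₂) = √(1.1675² + 1.4368²) = 1.8513 for independent samples with unequal variances.

1.851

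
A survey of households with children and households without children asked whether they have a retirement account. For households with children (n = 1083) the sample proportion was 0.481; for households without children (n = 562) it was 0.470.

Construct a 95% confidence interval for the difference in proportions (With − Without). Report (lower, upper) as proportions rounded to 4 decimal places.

(-0.0399, 0.0619)

The two standard errors are √(0.4810×0.5190/1083) = 0.01518 and √(0.4700×0.5300/562) = 0.02105.
Because the samples are independent, SE_diff = √(0.01518² + 0.02105²) = 0.02595.
Using z* = 1.960 for 95%, ME = 1.960 × 0.02595 = 0.05086.
p̂₁ − p̂₂ = 0.0110; interval 0.0110 ± 0.05086 gives (-0.0399, 0.0619).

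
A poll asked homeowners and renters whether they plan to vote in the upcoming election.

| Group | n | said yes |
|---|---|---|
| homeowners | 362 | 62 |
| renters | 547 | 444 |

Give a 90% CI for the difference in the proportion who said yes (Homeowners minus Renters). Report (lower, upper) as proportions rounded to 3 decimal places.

Sample proportions: 62/362 = 0.1713, 444/547 = 0.8117.
Each SE is √(p̂(1−p̂)/n): √(0.1713·0.8287/362) = 0.01980 and √(0.8117·0.1883/547) = 0.01672.
SE(p̂₁ − p̂₂) = √(SE₁² + SE₂²) = √(0.00039204 + 0.0002795584) = 0.02592, since the two samples are independent.
At 90% confidence z* = 1.645; margin = 1.645 × 0.02592 = 0.04264.
The difference is 0.1713 − 0.8117 = -0.6404, so the interval is -0.6404 ± 0.04264 = (-0.683, -0.598).

(-0.683, -0.598)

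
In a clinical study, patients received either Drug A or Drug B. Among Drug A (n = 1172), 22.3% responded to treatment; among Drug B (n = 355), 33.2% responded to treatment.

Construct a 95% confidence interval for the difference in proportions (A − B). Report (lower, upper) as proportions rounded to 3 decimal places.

SE₁ = √(p̂₁(1−p̂₁)/n₁) = √(0.2230·0.7770/1172) = 0.01216; SE₂ = √(0.3320·0.6680/355) = 0.02499.
Independent samples: SE of the difference = √(SE₁² + SE₂²) = √(0.0001478656 + 0.0006245001) = 0.02779.
z* for 95% confidence is 1.960, so the margin of error is 1.960 × 0.02779 = 0.05447.
Point estimate p̂₁ − p̂₂ = 0.2230 − 0.3320 = -0.1090.
-0.1090 ± 0.05447 → (-0.163, -0.055).

(-0.163, -0.055)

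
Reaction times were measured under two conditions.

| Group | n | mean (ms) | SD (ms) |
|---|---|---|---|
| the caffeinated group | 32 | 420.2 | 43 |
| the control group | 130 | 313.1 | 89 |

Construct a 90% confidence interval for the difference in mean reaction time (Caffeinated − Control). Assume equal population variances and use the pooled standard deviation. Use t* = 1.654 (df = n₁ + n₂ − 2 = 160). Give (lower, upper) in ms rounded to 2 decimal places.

s_p = √[((n₁−1)s₁² + (n₂−1)s₂²)/(n₁+n₂−2)] = √[(31·43² + 129·89²)/160] = 82.1252.
SE = 82.1252·√(1/32 + 1/130) = 16.2064.
With t* = 1.654, margin = 1.654 × 16.2064 = 26.8054.
x̄₁ − x̄₂ = 420.2 − 313.1 = 107.1000; interval 107.1000 ± 26.8054 = (80.29, 133.91).

(80.29, 133.91)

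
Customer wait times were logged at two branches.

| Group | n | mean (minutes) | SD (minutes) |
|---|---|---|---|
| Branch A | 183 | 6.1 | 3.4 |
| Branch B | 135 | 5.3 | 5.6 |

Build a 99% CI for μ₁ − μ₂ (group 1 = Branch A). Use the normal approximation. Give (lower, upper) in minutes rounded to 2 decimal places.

(-0.60, 2.20)

Standard errors of each mean: 3.4/√183 = 0.2513 and 5.6/√135 = 0.4820.
SE(x̄₁ − x̄₂) = √(0.2513² + 0.4820²) = 0.5436 for independent samples with unequal variances.
With z* = 2.576, the margin is 2.576 × 0.5436 = 1.4003.
x̄₁ − x̄₂ = 6.1 − 5.3 = 0.8000; the interval is 0.8000 ± 1.4003 = (-0.60, 2.20).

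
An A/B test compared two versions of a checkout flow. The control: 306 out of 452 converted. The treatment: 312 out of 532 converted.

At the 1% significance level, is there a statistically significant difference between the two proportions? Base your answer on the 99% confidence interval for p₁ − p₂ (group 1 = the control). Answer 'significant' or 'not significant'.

significant

Sample proportions: 306/452 = 0.6770, 312/532 = 0.5865.
Each SE is √(p̂(1−p̂)/n): √(0.6770·0.3230/452) = 0.02200 and √(0.5865·0.4135/532) = 0.02135.
SE(p̂₁ − p̂₂) = √(SE₁² + SE₂²) = √(0.000484 + 0.0004558225) = 0.03066, since the two samples are independent.
At 99% confidence z* = 2.576; margin = 2.576 × 0.03066 = 0.07898.
The difference is 0.6770 − 0.5865 = 0.0905, so the interval is 0.0905 ± 0.07898 = (0.01152, 0.16948).
The interval (0.01152, 0.16948) does not contain 0, so the difference is significant.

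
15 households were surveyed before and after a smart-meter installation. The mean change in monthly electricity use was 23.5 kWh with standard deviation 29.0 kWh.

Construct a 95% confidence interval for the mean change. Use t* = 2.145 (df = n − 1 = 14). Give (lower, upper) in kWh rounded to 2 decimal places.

Paired design: SE = s_d/√n = 29.0/√15 = 7.4878.
t* = 2.145; margin of error = 2.145 × 7.4878 = 16.0613.
23.5 ± 16.0613 → (7.44, 39.56).

(7.44, 39.56)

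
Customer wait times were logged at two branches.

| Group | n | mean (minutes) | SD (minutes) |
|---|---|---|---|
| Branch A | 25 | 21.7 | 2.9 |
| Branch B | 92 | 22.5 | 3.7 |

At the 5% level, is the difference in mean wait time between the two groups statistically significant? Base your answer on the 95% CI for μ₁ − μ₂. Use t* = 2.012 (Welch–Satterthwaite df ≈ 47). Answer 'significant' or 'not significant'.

Per-group SEs: s₁/√n₁ = 2.9/√25 = 0.5800, s₂/√n₂ = 3.7/√92 = 0.3858.
Unpooled SE of the difference: √(0.3364 + 0.14884164) = 0.6966.
Margin of error = t* · SE = 2.012 × 0.6966 = 1.4016.
x̄₁ − x̄₂ = 21.7 − 22.5 = -0.8000.
CI: -0.8000 ± 1.4016 = (-2.2016, 0.6016).
The interval (-2.2016, 0.6016) contains 0, so the difference is not significant.

not significant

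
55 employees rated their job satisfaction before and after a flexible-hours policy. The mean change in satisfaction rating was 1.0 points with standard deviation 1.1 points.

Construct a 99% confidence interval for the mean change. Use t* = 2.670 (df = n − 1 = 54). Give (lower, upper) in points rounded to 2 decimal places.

Paired design: SE = s_d/√n = 1.1/√55 = 0.1483.
t* = 2.670; margin of error = 2.670 × 0.1483 = 0.3960.
1.0 ± 0.3960 → (0.60, 1.40).

(0.60, 1.40)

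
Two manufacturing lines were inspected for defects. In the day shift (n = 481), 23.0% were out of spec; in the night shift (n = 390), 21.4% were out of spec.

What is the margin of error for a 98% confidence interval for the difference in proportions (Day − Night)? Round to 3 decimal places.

0.066

The two standard errors are √(0.2300×0.7700/481) = 0.01919 and √(0.2140×0.7860/390) = 0.02077.
Because the samples are independent, SE_diff = √(0.01919² + 0.02077²) = 0.02828.
Using z* = 2.326 for 98%, ME = 2.326 × 0.02828 = 0.06578.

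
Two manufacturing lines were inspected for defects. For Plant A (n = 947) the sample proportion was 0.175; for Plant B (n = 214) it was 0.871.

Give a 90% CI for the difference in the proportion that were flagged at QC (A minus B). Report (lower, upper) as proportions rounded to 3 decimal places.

The two standard errors are √(0.1750×0.8250/947) = 0.01235 and √(0.8710×0.1290/214) = 0.02291.
Because the samples are independent, SE_diff = √(0.01235² + 0.02291²) = 0.02603.
Using z* = 1.645 for 90%, ME = 1.645 × 0.02603 = 0.04282.
p̂₁ − p̂₂ = -0.6960; interval -0.6960 ± 0.04282 gives (-0.739, -0.653).

(-0.739, -0.653)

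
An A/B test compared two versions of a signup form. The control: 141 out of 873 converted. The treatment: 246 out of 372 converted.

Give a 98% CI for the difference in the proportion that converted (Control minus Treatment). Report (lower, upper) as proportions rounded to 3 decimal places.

(-0.564, -0.436)

First, p̂₁ = 141/873 = 0.1615; p̂₂ = 246/372 = 0.6613.
The two standard errors are √(0.1615×0.8385/873) = 0.01245 and √(0.6613×0.3387/372) = 0.02454.
Because the samples are independent, SE_diff = √(0.01245² + 0.02454²) = 0.02752.
Using z* = 2.326 for 98%, ME = 2.326 × 0.02752 = 0.06401.
p̂₁ − p̂₂ = -0.4998; interval -0.4998 ± 0.06401 gives (-0.564, -0.436).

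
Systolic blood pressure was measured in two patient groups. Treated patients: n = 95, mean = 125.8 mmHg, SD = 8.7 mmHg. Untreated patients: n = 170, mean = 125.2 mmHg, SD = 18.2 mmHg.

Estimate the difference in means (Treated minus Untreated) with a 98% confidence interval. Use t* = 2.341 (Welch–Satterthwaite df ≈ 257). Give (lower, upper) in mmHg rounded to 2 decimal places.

Standard errors of each mean: 8.7/√95 = 0.8926 and 18.2/√170 = 1.3959.
SE(x̄₁ − x̄₂) = √(0.8926² + 1.3959²) = 1.6569 for independent samples with unequal variances.
With t* = 2.341, the margin is 2.341 × 1.6569 = 3.8788.
x̄₁ − x̄₂ = 125.8 − 125.2 = 0.6000; the interval is 0.6000 ± 3.8788 = (-3.28, 4.48).

(-3.28, 4.48)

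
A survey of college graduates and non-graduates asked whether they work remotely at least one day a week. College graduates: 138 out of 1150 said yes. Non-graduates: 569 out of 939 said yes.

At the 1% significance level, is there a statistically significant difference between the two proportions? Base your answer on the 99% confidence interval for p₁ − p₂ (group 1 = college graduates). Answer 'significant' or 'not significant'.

significant

Sample proportions: 138/1150 = 0.1200, 569/939 = 0.6060.
Each SE is √(p̂(1−p̂)/n): √(0.1200·0.8800/1150) = 0.00958 and √(0.6060·0.3940/939) = 0.01595.
SE(p̂₁ − p̂₂) = √(SE₁² + SE₂²) = √(0.0000917764 + 0.0002544025) = 0.01861, since the two samples are independent.
At 99% confidence z* = 2.576; margin = 2.576 × 0.01861 = 0.04794.
The difference is 0.1200 − 0.6060 = -0.4860, so the interval is -0.4860 ± 0.04794 = (-0.53394, -0.43806).
The interval (-0.53394, -0.43806) does not contain 0, so the difference is significant.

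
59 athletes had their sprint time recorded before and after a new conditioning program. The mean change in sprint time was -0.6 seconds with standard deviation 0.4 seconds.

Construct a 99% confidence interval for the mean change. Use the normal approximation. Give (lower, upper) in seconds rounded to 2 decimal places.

Paired design: SE = s_d/√n = 0.4/√59 = 0.0521.
z* = 2.576; margin of error = 2.576 × 0.0521 = 0.1342.
-0.6 ± 0.1342 → (-0.73, -0.47).

(-0.73, -0.47)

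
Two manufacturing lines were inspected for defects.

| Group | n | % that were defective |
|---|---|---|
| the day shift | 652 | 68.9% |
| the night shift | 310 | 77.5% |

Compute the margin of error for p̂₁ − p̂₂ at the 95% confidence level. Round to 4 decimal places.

The two standard errors are √(0.6890×0.3110/652) = 0.01813 and √(0.7750×0.2250/310) = 0.02372.
Because the samples are independent, SE_diff = √(0.01813² + 0.02372²) = 0.02986.
Using z* = 1.960 for 95%, ME = 1.960 × 0.02986 = 0.05853.

0.0585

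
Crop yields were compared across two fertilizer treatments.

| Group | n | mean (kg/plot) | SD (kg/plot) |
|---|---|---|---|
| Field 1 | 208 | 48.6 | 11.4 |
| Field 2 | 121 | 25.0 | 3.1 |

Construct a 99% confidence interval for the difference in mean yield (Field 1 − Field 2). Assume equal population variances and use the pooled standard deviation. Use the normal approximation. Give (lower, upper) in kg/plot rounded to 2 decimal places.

(20.87, 26.33)

s_p = √[((n₁−1)s₁² + (n₂−1)s₂²)/(n₁+n₂−2)] = √[(207·11.4² + 120·3.1²)/327] = 9.2626.
SE = 9.2626·√(1/208 + 1/121) = 1.0590.
With z* = 2.576, margin = 2.576 × 1.0590 = 2.7280.
x̄₁ − x̄₂ = 48.6 − 25.0 = 23.6000; interval 23.6000 ± 2.7280 = (20.87, 26.33).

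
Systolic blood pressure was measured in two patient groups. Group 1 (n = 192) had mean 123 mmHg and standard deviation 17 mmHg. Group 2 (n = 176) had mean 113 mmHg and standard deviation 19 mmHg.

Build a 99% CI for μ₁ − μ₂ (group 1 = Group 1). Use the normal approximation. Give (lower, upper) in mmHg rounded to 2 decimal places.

(5.14, 14.86)

SE₁ = s₁/√n₁ = 17/√192 = 1.2269; SE₂ = 19/√176 = 1.4322.
Independent samples, unequal variances: SE_diff = √(SE₁² + SE₂²) = √(1.50528361 + 2.05119684) = 1.8859.
z* = 2.576, so margin of error = 2.576 × 1.8859 = 4.8581.
Difference in means = 123 − 113 = 10.0000.
10.0000 ± 4.8581 → (5.14, 14.86).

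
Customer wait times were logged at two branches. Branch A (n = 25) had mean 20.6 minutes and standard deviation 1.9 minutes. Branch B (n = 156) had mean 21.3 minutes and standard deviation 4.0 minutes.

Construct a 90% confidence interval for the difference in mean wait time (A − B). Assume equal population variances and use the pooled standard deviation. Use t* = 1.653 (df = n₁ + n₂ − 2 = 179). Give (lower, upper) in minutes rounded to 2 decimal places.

s_p = √[((n₁−1)s₁² + (n₂−1)s₂²)/(n₁+n₂−2)] = √[(24·1.9² + 155·4.0²)/179] = 3.7867.
SE = 3.7867·√(1/25 + 1/156) = 0.8158.
With t* = 1.653, margin = 1.653 × 0.8158 = 1.3485.
x̄₁ − x̄₂ = 20.6 − 21.3 = -0.7000; interval -0.7000 ± 1.3485 = (-2.05, 0.65).

(-2.05, 0.65)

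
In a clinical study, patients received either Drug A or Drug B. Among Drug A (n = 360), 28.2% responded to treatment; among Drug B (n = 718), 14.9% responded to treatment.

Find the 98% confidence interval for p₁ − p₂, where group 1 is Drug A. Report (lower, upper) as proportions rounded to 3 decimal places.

Each SE is √(p̂(1−p̂)/n): √(0.2820·0.7180/360) = 0.02372 and √(0.1490·0.8510/718) = 0.01329.
SE(p̂₁ − p̂₂) = √(SE₁² + SE₂²) = √(0.0005626384 + 0.0001766241) = 0.02719, since the two samples are independent.
At 98% confidence z* = 2.326; margin = 2.326 × 0.02719 = 0.06324.
The difference is 0.2820 − 0.1490 = 0.1330, so the interval is 0.1330 ± 0.06324 = (0.070, 0.196).

(0.070, 0.196)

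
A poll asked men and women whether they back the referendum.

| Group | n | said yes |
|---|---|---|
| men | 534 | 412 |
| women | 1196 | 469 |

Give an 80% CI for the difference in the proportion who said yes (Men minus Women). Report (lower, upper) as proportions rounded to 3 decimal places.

(0.350, 0.409)

p̂₁ = 412/534 = 0.7715 and p̂₂ = 469/1196 = 0.3921.
SE₁ = √(p̂₁(1−p̂₁)/n₁) = √(0.7715·0.2285/534) = 0.01817; SE₂ = √(0.3921·0.6079/1196) = 0.01412.
Independent samples: SE of the difference = √(SE₁² + SE₂²) = √(0.0003301489 + 0.0001993744) = 0.02301.
z* for 80% confidence is 1.282, so the margin of error is 1.282 × 0.02301 = 0.02950.
Point estimate p̂₁ − p̂₂ = 0.7715 − 0.3921 = 0.3794.
0.3794 ± 0.02950 → (0.350, 0.409).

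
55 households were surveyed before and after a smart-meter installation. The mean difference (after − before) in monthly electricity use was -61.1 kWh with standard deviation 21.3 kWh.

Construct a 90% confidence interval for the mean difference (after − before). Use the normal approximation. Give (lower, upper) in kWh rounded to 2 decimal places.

Paired design: SE = s_d/√n = 21.3/√55 = 2.8721.
z* = 1.645; margin of error = 1.645 × 2.8721 = 4.7246.
-61.1 ± 4.7246 → (-65.82, -56.38).

(-65.82, -56.38)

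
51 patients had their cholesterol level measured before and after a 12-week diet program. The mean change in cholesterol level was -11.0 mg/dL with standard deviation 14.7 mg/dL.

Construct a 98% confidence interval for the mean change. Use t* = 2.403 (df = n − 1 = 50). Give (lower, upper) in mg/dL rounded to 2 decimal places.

(-15.95, -6.05)

Paired design: SE = s_d/√n = 14.7/√51 = 2.0584.
t* = 2.403; margin of error = 2.403 × 2.0584 = 4.9463.
-11.0 ± 4.9463 → (-15.95, -6.05).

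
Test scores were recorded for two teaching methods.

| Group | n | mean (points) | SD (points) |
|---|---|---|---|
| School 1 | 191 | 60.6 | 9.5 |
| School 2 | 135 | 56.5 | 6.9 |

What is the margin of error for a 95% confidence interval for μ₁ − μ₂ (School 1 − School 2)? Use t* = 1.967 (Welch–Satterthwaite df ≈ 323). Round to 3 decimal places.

Standard errors of each mean: 9.5/√191 = 0.6874 and 6.9/√135 = 0.5939.
SE(x̄₁ − x̄₂) = √(0.6874² + 0.5939²) = 0.9084 for independent samples with unequal variances.
With t* = 1.967, the margin is 1.967 × 0.9084 = 1.7868.

1.787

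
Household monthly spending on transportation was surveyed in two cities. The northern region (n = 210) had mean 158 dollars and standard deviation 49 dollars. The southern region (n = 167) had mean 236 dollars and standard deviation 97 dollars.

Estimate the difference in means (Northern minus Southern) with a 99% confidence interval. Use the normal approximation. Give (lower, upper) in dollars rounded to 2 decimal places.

SE₁ = s₁/√n₁ = 49/√210 = 3.3813; SE₂ = 97/√167 = 7.5061.
Independent samples, unequal variances: SE_diff = √(SE₁² + SE₂²) = √(11.43318969 + 56.34153721) = 8.2325.
z* = 2.576, so margin of error = 2.576 × 8.2325 = 21.2069.
Difference in means = 158 − 236 = -78.0000.
-78.0000 ± 21.2069 → (-99.21, -56.79).

(-99.21, -56.79)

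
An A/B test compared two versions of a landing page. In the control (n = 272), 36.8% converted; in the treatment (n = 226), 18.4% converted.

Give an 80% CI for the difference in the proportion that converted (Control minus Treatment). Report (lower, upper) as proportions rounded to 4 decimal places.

(0.1340, 0.2340)

The two standard errors are √(0.3680×0.6320/272) = 0.02924 and √(0.1840×0.8160/226) = 0.02578.
Because the samples are independent, SE_diff = √(0.02924² + 0.02578²) = 0.03898.
Using z* = 1.282 for 80%, ME = 1.282 × 0.03898 = 0.04997.
p̂₁ − p̂₂ = 0.1840; interval 0.1840 ± 0.04997 gives (0.1340, 0.2340).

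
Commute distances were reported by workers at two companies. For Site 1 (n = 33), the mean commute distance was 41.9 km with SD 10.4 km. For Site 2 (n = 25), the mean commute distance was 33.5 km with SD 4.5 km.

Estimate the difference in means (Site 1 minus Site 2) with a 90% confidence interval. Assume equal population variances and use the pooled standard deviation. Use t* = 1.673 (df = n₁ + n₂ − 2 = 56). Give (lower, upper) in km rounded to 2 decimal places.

(4.68, 12.12)

s_p = √[((n₁−1)s₁² + (n₂−1)s₂²)/(n₁+n₂−2)] = √[(32·10.4² + 24·4.5²)/56] = 8.3955.
SE = 8.3955·√(1/33 + 1/25) = 2.2260.
With t* = 1.673, margin = 1.673 × 2.2260 = 3.7241.
x̄₁ − x̄₂ = 41.9 − 33.5 = 8.4000; interval 8.4000 ± 3.7241 = (4.68, 12.12).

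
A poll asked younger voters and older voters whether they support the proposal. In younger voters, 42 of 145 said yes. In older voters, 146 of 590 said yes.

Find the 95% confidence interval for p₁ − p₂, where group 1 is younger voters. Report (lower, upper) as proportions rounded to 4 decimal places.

First, p̂₁ = 42/145 = 0.2897; p̂₂ = 146/590 = 0.2475.
The two standard errors are √(0.2897×0.7103/145) = 0.03767 and √(0.2475×0.7525/590) = 0.01777.
Because the samples are independent, SE_diff = √(0.03767² + 0.01777²) = 0.04165.
Using z* = 1.960 for 95%, ME = 1.960 × 0.04165 = 0.08163.
p̂₁ − p̂₂ = 0.0422; interval 0.0422 ± 0.08163 gives (-0.0394, 0.1238).

(-0.0394, 0.1238)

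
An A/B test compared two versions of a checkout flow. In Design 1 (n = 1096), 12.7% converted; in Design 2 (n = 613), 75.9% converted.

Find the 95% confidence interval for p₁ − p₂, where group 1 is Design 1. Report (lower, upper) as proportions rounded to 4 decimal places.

(-0.6712, -0.5928)

Each SE is √(p̂(1−p̂)/n): √(0.1270·0.8730/1096) = 0.01006 and √(0.7590·0.2410/613) = 0.01727.
SE(p̂₁ − p̂₂) = √(SE₁² + SE₂²) = √(0.0001012036 + 0.0002982529) = 0.01999, since the two samples are independent.
At 95% confidence z* = 1.960; margin = 1.960 × 0.01999 = 0.03918.
The difference is 0.1270 − 0.7590 = -0.6320, so the interval is -0.6320 ± 0.03918 = (-0.6712, -0.5928).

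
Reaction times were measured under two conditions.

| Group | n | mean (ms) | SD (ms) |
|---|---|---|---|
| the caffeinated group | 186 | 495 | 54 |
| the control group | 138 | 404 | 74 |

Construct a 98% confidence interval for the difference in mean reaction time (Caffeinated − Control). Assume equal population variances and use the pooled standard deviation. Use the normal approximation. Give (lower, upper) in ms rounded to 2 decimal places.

Pooled variance s_p² = [185·54² + 137·74²] / (186+138−2) = 4005.1925, so s_p = 63.2866.
SE_diff = s_p·√(1/n₁ + 1/n₂) = 63.2866·√(1/186 + 1/138) = 7.1103.
z* = 2.326; margin = 2.326 × 7.1103 = 16.5386.
Difference = 495 − 404 = 91.0000.
91.0000 ± 16.5386 → (74.46, 107.54).

(74.46, 107.54)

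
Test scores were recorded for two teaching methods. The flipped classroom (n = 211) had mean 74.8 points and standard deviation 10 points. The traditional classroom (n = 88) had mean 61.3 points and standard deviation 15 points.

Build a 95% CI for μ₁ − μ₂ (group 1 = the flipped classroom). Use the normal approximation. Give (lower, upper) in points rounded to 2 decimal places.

Per-group SEs: s₁/√n₁ = 10/√211 = 0.6884, s₂/√n₂ = 15/√88 = 1.5990.
Unpooled SE of the difference: √(0.47389456 + 2.556801) = 1.7409.
Margin of error = z* · SE = 1.960 × 1.7409 = 3.4122.
x̄₁ − x̄₂ = 74.8 − 61.3 = 13.5000.
CI: 13.5000 ± 3.4122 = (10.09, 16.91).

(10.09, 16.91)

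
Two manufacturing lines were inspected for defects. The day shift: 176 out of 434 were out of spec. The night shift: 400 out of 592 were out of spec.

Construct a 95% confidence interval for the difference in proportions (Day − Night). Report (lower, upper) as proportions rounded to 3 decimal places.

Sample proportions: 176/434 = 0.4055, 400/592 = 0.6757.
Each SE is √(p̂(1−p̂)/n): √(0.4055·0.5945/434) = 0.02357 and √(0.6757·0.3243/592) = 0.01924.
SE(p̂₁ − p̂₂) = √(SE₁² + SE₂²) = √(0.0005555449 + 0.0003701776) = 0.03043, since the two samples are independent.
At 95% confidence z* = 1.960; margin = 1.960 × 0.03043 = 0.05964.
The difference is 0.4055 − 0.6757 = -0.2702, so the interval is -0.2702 ± 0.05964 = (-0.330, -0.211).

(-0.330, -0.211)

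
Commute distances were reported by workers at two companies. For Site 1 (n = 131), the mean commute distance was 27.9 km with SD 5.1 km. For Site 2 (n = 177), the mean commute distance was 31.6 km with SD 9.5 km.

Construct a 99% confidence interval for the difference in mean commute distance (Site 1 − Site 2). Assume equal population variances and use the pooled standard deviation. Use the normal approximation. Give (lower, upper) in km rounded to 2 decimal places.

(-6.06, -1.34)

Pooled variance s_p² = [130·5.1² + 176·9.5²] / (131+177−2) = 62.9585, so s_p = 7.9346.
SE_diff = s_p·√(1/n₁ + 1/n₂) = 7.9346·√(1/131 + 1/177) = 0.9145.
z* = 2.576; margin = 2.576 × 0.9145 = 2.3558.
Difference = 27.9 − 31.6 = -3.7000.
-3.7000 ± 2.3558 → (-6.06, -1.34).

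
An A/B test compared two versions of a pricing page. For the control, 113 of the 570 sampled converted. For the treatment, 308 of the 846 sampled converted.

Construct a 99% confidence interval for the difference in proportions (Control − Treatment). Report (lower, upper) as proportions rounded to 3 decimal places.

p̂₁ = 113/570 = 0.1982 and p̂₂ = 308/846 = 0.3641.
SE₁ = √(p̂₁(1−p̂₁)/n₁) = √(0.1982·0.8018/570) = 0.01670; SE₂ = √(0.3641·0.6359/846) = 0.01654.
Independent samples: SE of the difference = √(SE₁² + SE₂²) = √(0.00027889 + 0.0002735716) = 0.02350.
z* for 99% confidence is 2.576, so the margin of error is 2.576 × 0.02350 = 0.06054.
Point estimate p̂₁ − p̂₂ = 0.1982 − 0.3641 = -0.1659.
-0.1659 ± 0.06054 → (-0.226, -0.105).

(-0.226, -0.105)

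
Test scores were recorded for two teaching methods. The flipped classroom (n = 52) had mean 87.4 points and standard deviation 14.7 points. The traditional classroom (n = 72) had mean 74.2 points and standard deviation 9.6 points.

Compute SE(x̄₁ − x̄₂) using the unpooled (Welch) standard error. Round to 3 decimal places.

2.331

Standard errors of each mean: 14.7/√52 = 2.0385 and 9.6/√72 = 1.1314.
SE(x̄₁ − x̄₂) = √(2.0385² + 1.1314²) = 2.3314 for independent samples with unequal variances.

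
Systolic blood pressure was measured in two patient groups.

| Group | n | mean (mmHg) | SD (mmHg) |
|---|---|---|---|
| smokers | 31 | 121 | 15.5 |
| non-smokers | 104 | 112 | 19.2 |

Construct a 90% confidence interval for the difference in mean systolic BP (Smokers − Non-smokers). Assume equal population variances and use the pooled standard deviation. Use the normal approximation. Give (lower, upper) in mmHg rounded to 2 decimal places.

(2.80, 15.20)

s_p = √[((n₁−1)s₁² + (n₂−1)s₂²)/(n₁+n₂−2)] = √[(30·15.5² + 103·19.2²)/133] = 18.4304.
SE = 18.4304·√(1/31 + 1/104) = 3.7714.
With z* = 1.645, margin = 1.645 × 3.7714 = 6.2040.
x̄₁ − x̄₂ = 121 − 112 = 9.0000; interval 9.0000 ± 6.2040 = (2.80, 15.20).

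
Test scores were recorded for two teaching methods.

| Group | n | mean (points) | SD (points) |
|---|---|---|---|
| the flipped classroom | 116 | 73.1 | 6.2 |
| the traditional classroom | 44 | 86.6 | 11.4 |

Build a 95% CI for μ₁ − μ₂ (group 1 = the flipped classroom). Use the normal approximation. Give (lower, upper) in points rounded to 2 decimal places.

(-17.05, -9.95)

Standard errors of each mean: 6.2/√116 = 0.5757 and 11.4/√44 = 1.7186.
SE(x̄₁ − x̄₂) = √(0.5757² + 1.7186²) = 1.8125 for independent samples with unequal variances.
With z* = 1.960, the margin is 1.960 × 1.8125 = 3.5525.
x̄₁ − x̄₂ = 73.1 − 86.6 = -13.5000; the interval is -13.5000 ± 3.5525 = (-17.05, -9.95).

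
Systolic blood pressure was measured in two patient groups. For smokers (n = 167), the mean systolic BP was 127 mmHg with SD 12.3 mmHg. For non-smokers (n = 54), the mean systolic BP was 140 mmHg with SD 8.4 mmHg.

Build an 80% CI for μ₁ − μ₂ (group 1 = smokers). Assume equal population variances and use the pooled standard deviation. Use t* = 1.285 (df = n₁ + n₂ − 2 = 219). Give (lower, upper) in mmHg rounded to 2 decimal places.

(-15.31, -10.69)

Pooled variance s_p² = [166·12.3² + 53·8.4²] / (167+54−2) = 131.7526, so s_p = 11.4784.
SE_diff = s_p·√(1/n₁ + 1/n₂) = 11.4784·√(1/167 + 1/54) = 1.7969.
t* = 1.285; margin = 1.285 × 1.7969 = 2.3090.
Difference = 127 − 140 = -13.0000.
-13.0000 ± 2.3090 → (-15.31, -10.69).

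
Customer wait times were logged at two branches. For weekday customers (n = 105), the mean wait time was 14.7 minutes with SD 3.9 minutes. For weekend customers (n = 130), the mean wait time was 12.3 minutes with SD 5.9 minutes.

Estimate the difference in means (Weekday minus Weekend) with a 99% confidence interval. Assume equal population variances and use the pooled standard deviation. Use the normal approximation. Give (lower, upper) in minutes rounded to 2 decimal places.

(0.67, 4.13)

s_p = √[((n₁−1)s₁² + (n₂−1)s₂²)/(n₁+n₂−2)] = √[(104·3.9² + 129·5.9²)/233] = 5.1050.
SE = 5.1050·√(1/105 + 1/130) = 0.6698.
With z* = 2.576, margin = 2.576 × 0.6698 = 1.7254.
x̄₁ − x̄₂ = 14.7 − 12.3 = 2.4000; interval 2.4000 ± 1.7254 = (0.67, 4.13).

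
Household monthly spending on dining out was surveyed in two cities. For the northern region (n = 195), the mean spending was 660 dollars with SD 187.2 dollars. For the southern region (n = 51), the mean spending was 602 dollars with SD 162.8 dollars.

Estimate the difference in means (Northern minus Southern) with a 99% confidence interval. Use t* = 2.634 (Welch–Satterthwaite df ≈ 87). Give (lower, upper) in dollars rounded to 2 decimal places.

Per-group SEs: s₁/√n₁ = 187.2/√195 = 13.4057, s₂/√n₂ = 162.8/√51 = 22.7966.
Unpooled SE of the difference: √(179.71279249 + 519.68497156) = 26.4461.
Margin of error = t* · SE = 2.634 × 26.4461 = 69.6590.
x̄₁ − x̄₂ = 660 − 602 = 58.0000.
CI: 58.0000 ± 69.6590 = (-11.66, 127.66).

(-11.66, 127.66)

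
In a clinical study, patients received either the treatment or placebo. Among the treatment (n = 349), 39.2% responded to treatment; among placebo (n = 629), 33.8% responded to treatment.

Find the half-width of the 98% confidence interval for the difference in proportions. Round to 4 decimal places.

0.0750

SE₁ = √(p̂₁(1−p̂₁)/n₁) = √(0.3920·0.6080/349) = 0.02613; SE₂ = √(0.3380·0.6620/629) = 0.01886.
Independent samples: SE of the difference = √(SE₁² + SE₂²) = √(0.0006827769 + 0.0003556996) = 0.03223.
z* for 98% confidence is 2.326, so the margin of error is 2.326 × 0.03223 = 0.07497.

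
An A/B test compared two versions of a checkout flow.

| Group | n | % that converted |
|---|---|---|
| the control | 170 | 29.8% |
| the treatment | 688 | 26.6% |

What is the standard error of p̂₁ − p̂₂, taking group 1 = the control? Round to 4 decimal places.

Each SE is √(p̂(1−p̂)/n): √(0.2980·0.7020/170) = 0.03508 and √(0.2660·0.7340/688) = 0.01685.
SE(p̂₁ − p̂₂) = √(SE₁² + SE₂²) = √(0.0012306064 + 0.0002839225) = 0.03892, since the two samples are independent.

0.0389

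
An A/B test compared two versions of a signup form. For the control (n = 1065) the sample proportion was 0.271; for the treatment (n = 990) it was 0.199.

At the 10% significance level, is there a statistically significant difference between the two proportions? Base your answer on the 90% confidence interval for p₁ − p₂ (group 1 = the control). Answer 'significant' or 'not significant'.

Each SE is √(p̂(1−p̂)/n): √(0.2710·0.7290/1065) = 0.01362 and √(0.1990·0.8010/990) = 0.01269.
SE(p̂₁ − p̂₂) = √(SE₁² + SE₂²) = √(0.0001855044 + 0.0001610361) = 0.01862, since the two samples are independent.
At 90% confidence z* = 1.645; margin = 1.645 × 0.01862 = 0.03063.
The difference is 0.2710 − 0.1990 = 0.0720, so the interval is 0.0720 ± 0.03063 = (0.04137, 0.10263).
The interval (0.04137, 0.10263) does not contain 0, so the difference is significant.

significant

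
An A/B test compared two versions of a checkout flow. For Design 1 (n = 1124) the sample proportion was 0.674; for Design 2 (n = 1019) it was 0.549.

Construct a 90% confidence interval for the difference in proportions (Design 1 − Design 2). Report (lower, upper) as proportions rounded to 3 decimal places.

The two standard errors are √(0.6740×0.3260/1124) = 0.01398 and √(0.5490×0.4510/1019) = 0.01559.
Because the samples are independent, SE_diff = √(0.01398² + 0.01559²) = 0.02094.
Using z* = 1.645 for 90%, ME = 1.645 × 0.02094 = 0.03445.
p̂₁ − p̂₂ = 0.1250; interval 0.1250 ± 0.03445 gives (0.091, 0.159).

(0.091, 0.159)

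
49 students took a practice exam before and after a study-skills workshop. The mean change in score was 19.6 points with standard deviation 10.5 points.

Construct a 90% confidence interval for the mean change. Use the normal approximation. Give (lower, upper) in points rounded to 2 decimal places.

(17.13, 22.07)

This is a matched-pairs design, so SE = s_d/√n = 10.5/√49 = 1.5000.
Margin = 1.645 × 1.5000 = 2.4675; the interval is 19.6 ± 2.4675 = (17.13, 22.07).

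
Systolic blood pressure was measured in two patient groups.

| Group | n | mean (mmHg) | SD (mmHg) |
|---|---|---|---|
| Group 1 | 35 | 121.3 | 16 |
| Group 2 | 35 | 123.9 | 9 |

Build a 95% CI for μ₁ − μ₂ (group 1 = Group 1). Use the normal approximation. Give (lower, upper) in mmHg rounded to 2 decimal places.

SE₁ = s₁/√n₁ = 16/√35 = 2.7045; SE₂ = 9/√35 = 1.5213.
Independent samples, unequal variances: SE_diff = √(SE₁² + SE₂²) = √(7.31432025 + 2.31435369) = 3.1030.
z* = 1.960, so margin of error = 1.960 × 3.1030 = 6.0819.
Difference in means = 121.3 − 123.9 = -2.6000.
-2.6000 ± 6.0819 → (-8.68, 3.48).

(-8.68, 3.48)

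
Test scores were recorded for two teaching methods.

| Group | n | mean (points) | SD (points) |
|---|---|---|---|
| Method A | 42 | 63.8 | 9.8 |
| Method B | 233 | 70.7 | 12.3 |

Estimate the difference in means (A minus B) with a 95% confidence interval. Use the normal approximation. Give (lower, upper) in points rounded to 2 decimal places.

(-10.26, -3.54)

SE₁ = s₁/√n₁ = 9.8/√42 = 1.5122; SE₂ = 12.3/√233 = 0.8058.
Independent samples, unequal variances: SE_diff = √(SE₁² + SE₂²) = √(2.28674884 + 0.64931364) = 1.7135.
z* = 1.960, so margin of error = 1.960 × 1.7135 = 3.3585.
Difference in means = 63.8 − 70.7 = -6.9000.
-6.9000 ± 3.3585 → (-10.26, -3.54).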